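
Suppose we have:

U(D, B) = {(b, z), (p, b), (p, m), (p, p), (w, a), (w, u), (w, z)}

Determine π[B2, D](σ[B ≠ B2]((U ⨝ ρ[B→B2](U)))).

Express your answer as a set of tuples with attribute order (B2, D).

ρ[B→B2]: schema becomes (D, B2); tuples unchanged.
Joining U and ρ[B→B2](U) on D yields {(b, z, z), (p, b, b), (p, b, m), (p, b, p), (p, m, b), (p, m, m), (p, m, p), (p, p, b), (p, p, m), (p, p, p), (w, a, a), (w, a, u), (w, a, z), (w, u, a), (w, u, u), (w, u, z), (w, z, a), (w, z, u), (w, z, z)}.
Selection B ≠ B2: {(p, b, m), (p, b, p), (p, m, b), (p, m, p), (p, p, b), (p, p, m), (w, a, u), (w, a, z), (w, u, a), (w, u, z), (w, z, a), (w, z, u)}
π_{B2, D} gives {(a, w), (b, p), (m, p), (p, p), (u, w), (z, w)} (6 duplicate(s) eliminated).

{(a, w), (b, p), (m, p), (p, p), (u, w), (z, w)}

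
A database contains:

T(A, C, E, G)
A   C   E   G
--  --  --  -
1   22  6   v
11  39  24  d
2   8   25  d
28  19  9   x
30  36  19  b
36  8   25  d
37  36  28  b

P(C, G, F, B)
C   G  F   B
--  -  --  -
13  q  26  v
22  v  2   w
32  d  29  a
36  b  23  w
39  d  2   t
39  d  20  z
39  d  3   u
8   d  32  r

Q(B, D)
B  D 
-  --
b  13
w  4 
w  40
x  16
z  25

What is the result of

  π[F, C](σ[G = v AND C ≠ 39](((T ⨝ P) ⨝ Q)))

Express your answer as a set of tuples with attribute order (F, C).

Joining T and P on C, G yields {(1, 22, 6, v, 2, w), (11, 39, 24, d, 2, t), (11, 39, 24, d, 20, z), (11, 39, 24, d, 3, u), (2, 8, 25, d, 32, r), (30, 36, 19, b, 23, w), (36, 8, 25, d, 32, r), (37, 36, 28, b, 23, w)}.
Joining (T ⨝ P) and Q on B yields {(1, 22, 6, v, 2, w, 4), (1, 22, 6, v, 2, w, 40), (11, 39, 24, d, 20, z, 25), (30, 36, 19, b, 23, w, 4), (30, 36, 19, b, 23, w, 40), (37, 36, 28, b, 23, w, 4), (37, 36, 28, b, 23, w, 40)}.
Selection G = v AND C ≠ 39: {(1, 22, 6, v, 2, w, 4), (1, 22, 6, v, 2, w, 40)}
Projecting to F, C (1 duplicate(s) eliminated): {(2, 22)}

{(2, 22)}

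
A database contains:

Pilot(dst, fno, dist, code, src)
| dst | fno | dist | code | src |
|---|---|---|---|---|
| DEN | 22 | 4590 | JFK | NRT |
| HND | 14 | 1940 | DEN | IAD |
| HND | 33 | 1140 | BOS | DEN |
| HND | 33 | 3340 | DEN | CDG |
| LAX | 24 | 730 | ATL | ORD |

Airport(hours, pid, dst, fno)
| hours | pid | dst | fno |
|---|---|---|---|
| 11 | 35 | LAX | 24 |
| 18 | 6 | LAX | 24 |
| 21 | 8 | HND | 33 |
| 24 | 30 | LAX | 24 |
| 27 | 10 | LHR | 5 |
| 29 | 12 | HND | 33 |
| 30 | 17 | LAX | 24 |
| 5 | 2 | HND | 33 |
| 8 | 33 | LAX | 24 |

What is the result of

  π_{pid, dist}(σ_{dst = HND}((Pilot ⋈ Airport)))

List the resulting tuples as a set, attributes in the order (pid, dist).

{(12, 1140), (12, 3340), (2, 1140), (2, 3340), (8, 1140), (8, 3340)}

Pilot ⋈ Airport (natural join on dst, fno): {(HND, 33, 1140, BOS, DEN, 21, 8), (HND, 33, 1140, BOS, DEN, 29, 12), (HND, 33, 1140, BOS, DEN, 5, 2), (HND, 33, 3340, DEN, CDG, 21, 8), (HND, 33, 3340, DEN, CDG, 29, 12), (HND, 33, 3340, DEN, CDG, 5, 2), (LAX, 24, 730, ATL, ORD, 11, 35), (LAX, 24, 730, ATL, ORD, 18, 6), (LAX, 24, 730, ATL, ORD, 24, 30), (LAX, 24, 730, ATL, ORD, 30, 17), (LAX, 24, 730, ATL, ORD, 8, 33)}
σ[dst = HND]: keep tuples satisfying dst = HND → {(HND, 33, 1140, BOS, DEN, 21, 8), (HND, 33, 1140, BOS, DEN, 29, 12), (HND, 33, 1140, BOS, DEN, 5, 2), (HND, 33, 3340, DEN, CDG, 21, 8), (HND, 33, 3340, DEN, CDG, 29, 12), (HND, 33, 3340, DEN, CDG, 5, 2)}
Projecting to pid, dist: {(12, 1140), (12, 3340), (2, 1140), (2, 3340), (8, 1140), (8, 3340)}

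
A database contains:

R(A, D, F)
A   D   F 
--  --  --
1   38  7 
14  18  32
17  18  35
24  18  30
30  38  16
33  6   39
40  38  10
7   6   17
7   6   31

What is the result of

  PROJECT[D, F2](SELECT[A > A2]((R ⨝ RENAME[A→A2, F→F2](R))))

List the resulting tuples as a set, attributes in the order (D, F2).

{(18, 32), (18, 35), (38, 16), (38, 7), (6, 17), (6, 31)}

ρ[A→A2, F→F2]: schema becomes (A2, D, F2); tuples unchanged.
Natural join on D: {(1, 38, 7, 1, 7), (1, 38, 7, 30, 16), (1, 38, 7, 40, 10), (14, 18, 32, 14, 32), (14, 18, 32, 17, 35), (14, 18, 32, 24, 30), (17, 18, 35, 14, 32), (17, 18, 35, 17, 35), (17, 18, 35, 24, 30), (24, 18, 30, 14, 32), (24, 18, 30, 17, 35), (24, 18, 30, 24, 30), (30, 38, 16, 1, 7), (30, 38, 16, 30, 16), (30, 38, 16, 40, 10), (33, 6, 39, 33, 39), (33, 6, 39, 7, 17), (33, 6, 39, 7, 31), (40, 38, 10, 1, 7), (40, 38, 10, 30, 16), (40, 38, 10, 40, 10), (7, 6, 17, 33, 39), (7, 6, 17, 7, 17), (7, 6, 17, 7, 31), (7, 6, 31, 33, 39), (7, 6, 31, 7, 17), (7, 6, 31, 7, 31)}
Apply σ_{A > A2}; surviving tuples: {(17, 18, 35, 14, 32), (24, 18, 30, 14, 32), (24, 18, 30, 17, 35), (30, 38, 16, 1, 7), (33, 6, 39, 7, 17), (33, 6, 39, 7, 31), (40, 38, 10, 1, 7), (40, 38, 10, 30, 16)}
π[D, F2]: project onto (D, F2) (2 duplicate(s) eliminated) → {(18, 32), (18, 35), (38, 16), (38, 7), (6, 17), (6, 31)}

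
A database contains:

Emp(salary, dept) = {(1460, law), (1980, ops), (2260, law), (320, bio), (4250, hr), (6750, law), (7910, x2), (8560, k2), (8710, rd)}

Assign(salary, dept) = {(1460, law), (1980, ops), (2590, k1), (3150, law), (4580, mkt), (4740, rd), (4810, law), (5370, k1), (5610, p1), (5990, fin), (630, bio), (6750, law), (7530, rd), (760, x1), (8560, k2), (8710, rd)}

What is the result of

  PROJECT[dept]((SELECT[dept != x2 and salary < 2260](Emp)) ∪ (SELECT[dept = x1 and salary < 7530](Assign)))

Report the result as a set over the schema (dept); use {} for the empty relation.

{bio, law, ops, x1}

Selection dept != x2 and salary < 2260: {(1460, law), (1980, ops), (320, bio)}
Selection dept = x1 and salary < 7530: {(760, x1)}
Taking the union: {(1460, law), (1980, ops), (320, bio), (760, x1)}
π_{dept} gives {bio, law, ops, x1}.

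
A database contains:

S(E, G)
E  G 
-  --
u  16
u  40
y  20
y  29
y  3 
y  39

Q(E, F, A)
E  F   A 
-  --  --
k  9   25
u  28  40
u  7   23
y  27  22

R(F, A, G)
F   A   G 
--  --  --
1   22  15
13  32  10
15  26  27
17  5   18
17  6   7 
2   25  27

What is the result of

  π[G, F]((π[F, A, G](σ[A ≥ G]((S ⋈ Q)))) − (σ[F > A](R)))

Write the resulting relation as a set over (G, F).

{(16, 28), (16, 7), (20, 27), (3, 27), (40, 28)}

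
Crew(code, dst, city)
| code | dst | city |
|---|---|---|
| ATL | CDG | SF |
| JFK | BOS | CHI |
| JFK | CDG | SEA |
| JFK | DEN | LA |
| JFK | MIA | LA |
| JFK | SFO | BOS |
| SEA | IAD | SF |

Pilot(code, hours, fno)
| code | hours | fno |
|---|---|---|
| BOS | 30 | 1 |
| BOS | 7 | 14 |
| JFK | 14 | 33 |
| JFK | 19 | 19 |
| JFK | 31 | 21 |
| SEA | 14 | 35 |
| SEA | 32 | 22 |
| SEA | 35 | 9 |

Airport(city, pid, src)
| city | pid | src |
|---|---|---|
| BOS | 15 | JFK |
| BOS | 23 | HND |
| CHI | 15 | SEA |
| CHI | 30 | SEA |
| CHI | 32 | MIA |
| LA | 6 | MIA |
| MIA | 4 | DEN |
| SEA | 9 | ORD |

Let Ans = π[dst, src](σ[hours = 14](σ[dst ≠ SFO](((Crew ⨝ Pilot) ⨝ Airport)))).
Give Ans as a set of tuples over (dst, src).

{(BOS, MIA), (BOS, SEA), (CDG, ORD), (DEN, MIA), (MIA, MIA)}

Joining Crew and Pilot on code yields {(JFK, BOS, CHI, 14, 33), (JFK, BOS, CHI, 19, 19), (JFK, BOS, CHI, 31, 21), (JFK, CDG, SEA, 14, 33), (JFK, CDG, SEA, 19, 19), (JFK, CDG, SEA, 31, 21), (JFK, DEN, LA, 14, 33), (JFK, DEN, LA, 19, 19), (JFK, DEN, LA, 31, 21), (JFK, MIA, LA, 14, 33), (JFK, MIA, LA, 19, 19), (JFK, MIA, LA, 31, 21), (JFK, SFO, BOS, 14, 33), (JFK, SFO, BOS, 19, 19), (JFK, SFO, BOS, 31, 21), (SEA, IAD, SF, 14, 35), (SEA, IAD, SF, 32, 22), (SEA, IAD, SF, 35, 9)}.
Joining (Crew ⨝ Pilot) and Airport on city yields {(JFK, BOS, CHI, 14, 33, 15, SEA), (JFK, BOS, CHI, 14, 33, 30, SEA), (JFK, BOS, CHI, 14, 33, 32, MIA), (JFK, BOS, CHI, 19, 19, 15, SEA), (JFK, BOS, CHI, 19, 19, 30, SEA), (JFK, BOS, CHI, 19, 19, 32, MIA), (JFK, BOS, CHI, 31, 21, 15, SEA), (JFK, BOS, CHI, 31, 21, 30, SEA), (JFK, BOS, CHI, 31, 21, 32, MIA), (JFK, CDG, SEA, 14, 33, 9, ORD), (JFK, CDG, SEA, 19, 19, 9, ORD), (JFK, CDG, SEA, 31, 21, 9, ORD), (JFK, DEN, LA, 14, 33, 6, MIA), (JFK, DEN, LA, 19, 19, 6, MIA), (JFK, DEN, LA, 31, 21, 6, MIA), (JFK, MIA, LA, 14, 33, 6, MIA), (JFK, MIA, LA, 19, 19, 6, MIA), (JFK, MIA, LA, 31, 21, 6, MIA), (JFK, SFO, BOS, 14, 33, 15, JFK), (JFK, SFO, BOS, 14, 33, 23, HND), (JFK, SFO, BOS, 19, 19, 15, JFK), (JFK, SFO, BOS, 19, 19, 23, HND), (JFK, SFO, BOS, 31, 21, 15, JFK), (JFK, SFO, BOS, 31, 21, 23, HND)}.
σ[dst ≠ SFO]: keep tuples satisfying dst ≠ SFO → {(JFK, BOS, CHI, 14, 33, 15, SEA), (JFK, BOS, CHI, 14, 33, 30, SEA), (JFK, BOS, CHI, 14, 33, 32, MIA), (JFK, BOS, CHI, 19, 19, 15, SEA), (JFK, BOS, CHI, 19, 19, 30, SEA), (JFK, BOS, CHI, 19, 19, 32, MIA), (JFK, BOS, CHI, 31, 21, 15, SEA), (JFK, BOS, CHI, 31, 21, 30, SEA), (JFK, BOS, CHI, 31, 21, 32, MIA), (JFK, CDG, SEA, 14, 33, 9, ORD), (JFK, CDG, SEA, 19, 19, 9, ORD), (JFK, CDG, SEA, 31, 21, 9, ORD), (JFK, DEN, LA, 14, 33, 6, MIA), (JFK, DEN, LA, 19, 19, 6, MIA), (JFK, DEN, LA, 31, 21, 6, MIA), (JFK, MIA, LA, 14, 33, 6, MIA), (JFK, MIA, LA, 19, 19, 6, MIA), (JFK, MIA, LA, 31, 21, 6, MIA)}
σ[hours = 14]: keep tuples satisfying hours = 14 → {(JFK, BOS, CHI, 14, 33, 15, SEA), (JFK, BOS, CHI, 14, 33, 30, SEA), (JFK, BOS, CHI, 14, 33, 32, MIA), (JFK, CDG, SEA, 14, 33, 9, ORD), (JFK, DEN, LA, 14, 33, 6, MIA), (JFK, MIA, LA, 14, 33, 6, MIA)}
π[dst, src]: project onto (dst, src) (1 duplicate(s) eliminated) → {(BOS, MIA), (BOS, SEA), (CDG, ORD), (DEN, MIA), (MIA, MIA)}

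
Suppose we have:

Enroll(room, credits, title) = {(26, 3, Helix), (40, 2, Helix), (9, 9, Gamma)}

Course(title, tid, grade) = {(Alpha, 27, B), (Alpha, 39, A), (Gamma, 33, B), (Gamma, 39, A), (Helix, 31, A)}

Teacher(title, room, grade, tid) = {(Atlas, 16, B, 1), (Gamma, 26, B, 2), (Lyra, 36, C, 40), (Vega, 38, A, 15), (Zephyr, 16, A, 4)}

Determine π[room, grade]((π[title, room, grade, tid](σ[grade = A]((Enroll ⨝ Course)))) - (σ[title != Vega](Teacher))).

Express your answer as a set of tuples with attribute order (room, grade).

{(26, A), (40, A), (9, A)}

Natural join on title: {(26, 3, Helix, 31, A), (40, 2, Helix, 31, A), (9, 9, Gamma, 33, B), (9, 9, Gamma, 39, A)}
σ[grade = A]: keep tuples satisfying grade = A → {(26, 3, Helix, 31, A), (40, 2, Helix, 31, A), (9, 9, Gamma, 39, A)}
π[title, room, grade, tid]: project onto (title, room, grade, tid) → {(Gamma, 9, A, 39), (Helix, 26, A, 31), (Helix, 40, A, 31)}
σ[title != Vega]: keep tuples satisfying title != Vega → {(Atlas, 16, B, 1), (Gamma, 26, B, 2), (Lyra, 36, C, 40), (Zephyr, 16, A, 4)}
Difference: {(Gamma, 9, A, 39), (Helix, 26, A, 31), (Helix, 40, A, 31)} with {(Atlas, 16, B, 1), (Gamma, 26, B, 2), (Lyra, 36, C, 40), (Zephyr, 16, A, 4)} → {(Gamma, 9, A, 39), (Helix, 26, A, 31), (Helix, 40, A, 31)}
π[room, grade]: project onto (room, grade) → {(26, A), (40, A), (9, A)}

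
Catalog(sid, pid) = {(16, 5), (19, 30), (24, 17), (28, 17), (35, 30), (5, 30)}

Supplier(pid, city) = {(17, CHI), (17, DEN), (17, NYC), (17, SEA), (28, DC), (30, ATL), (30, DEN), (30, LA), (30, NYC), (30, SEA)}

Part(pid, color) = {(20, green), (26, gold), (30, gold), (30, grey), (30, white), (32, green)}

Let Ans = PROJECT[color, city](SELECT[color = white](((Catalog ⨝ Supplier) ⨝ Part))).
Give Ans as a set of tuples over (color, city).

{(white, ATL), (white, DEN), (white, LA), (white, NYC), (white, SEA)}

Joining Catalog and Supplier on pid yields {(19, 30, ATL), (19, 30, DEN), (19, 30, LA), (19, 30, NYC), (19, 30, SEA), (24, 17, CHI), (24, 17, DEN), (24, 17, NYC), (24, 17, SEA), (28, 17, CHI), (28, 17, DEN), (28, 17, NYC), (28, 17, SEA), (35, 30, ATL), (35, 30, DEN), (35, 30, LA), (35, 30, NYC), (35, 30, SEA), (5, 30, ATL), (5, 30, DEN), (5, 30, LA), (5, 30, NYC), (5, 30, SEA)}.
Joining (Catalog ⨝ Supplier) and Part on pid yields {(19, 30, ATL, gold), (19, 30, ATL, grey), (19, 30, ATL, white), (19, 30, DEN, gold), (19, 30, DEN, grey), (19, 30, DEN, white), (19, 30, LA, gold), (19, 30, LA, grey), (19, 30, LA, white), (19, 30, NYC, gold), (19, 30, NYC, grey), (19, 30, NYC, white), (19, 30, SEA, gold), (19, 30, SEA, grey), (19, 30, SEA, white), (35, 30, ATL, gold), (35, 30, ATL, grey), (35, 30, ATL, white), (35, 30, DEN, gold), (35, 30, DEN, grey), (35, 30, DEN, white), (35, 30, LA, gold), (35, 30, LA, grey), (35, 30, LA, white), (35, 30, NYC, gold), (35, 30, NYC, grey), (35, 30, NYC, white), (35, 30, SEA, gold), (35, 30, SEA, grey), (35, 30, SEA, white), (5, 30, ATL, gold), (5, 30, ATL, grey), (5, 30, ATL, white), (5, 30, DEN, gold), (5, 30, DEN, grey), (5, 30, DEN, white), (5, 30, LA, gold), (5, 30, LA, grey), (5, 30, LA, white), (5, 30, NYC, gold), (5, 30, NYC, grey), (5, 30, NYC, white), (5, 30, SEA, gold), (5, 30, SEA, grey), (5, 30, SEA, white)}.
Selection color = white: {(19, 30, ATL, white), (19, 30, DEN, white), (19, 30, LA, white), (19, 30, NYC, white), (19, 30, SEA, white), (35, 30, ATL, white), (35, 30, DEN, white), (35, 30, LA, white), (35, 30, NYC, white), (35, 30, SEA, white), (5, 30, ATL, white), (5, 30, DEN, white), (5, 30, LA, white), (5, 30, NYC, white), (5, 30, SEA, white)}
π[color, city]: project onto (color, city) (10 duplicate(s) eliminated) → {(white, ATL), (white, DEN), (white, LA), (white, NYC), (white, SEA)}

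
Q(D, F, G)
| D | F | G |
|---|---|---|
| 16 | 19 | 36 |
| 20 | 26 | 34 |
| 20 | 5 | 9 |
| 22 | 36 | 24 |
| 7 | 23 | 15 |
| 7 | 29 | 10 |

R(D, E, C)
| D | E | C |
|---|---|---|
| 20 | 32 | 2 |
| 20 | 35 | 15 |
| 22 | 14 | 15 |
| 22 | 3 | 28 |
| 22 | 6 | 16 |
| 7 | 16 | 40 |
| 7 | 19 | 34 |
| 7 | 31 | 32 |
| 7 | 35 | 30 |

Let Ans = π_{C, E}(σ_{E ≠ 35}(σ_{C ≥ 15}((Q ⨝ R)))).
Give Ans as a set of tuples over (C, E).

{(15, 14), (16, 6), (28, 3), (32, 31), (34, 19), (40, 16)}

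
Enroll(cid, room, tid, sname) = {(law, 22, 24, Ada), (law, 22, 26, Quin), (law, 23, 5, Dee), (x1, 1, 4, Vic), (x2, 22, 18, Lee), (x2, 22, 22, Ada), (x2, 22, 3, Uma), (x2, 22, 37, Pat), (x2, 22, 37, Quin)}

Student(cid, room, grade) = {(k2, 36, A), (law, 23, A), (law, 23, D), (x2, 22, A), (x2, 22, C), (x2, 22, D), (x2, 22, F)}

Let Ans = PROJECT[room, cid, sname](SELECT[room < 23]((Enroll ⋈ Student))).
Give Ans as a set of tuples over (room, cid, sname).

Enroll ⋈ Student (natural join on cid, room): {(law, 23, 5, Dee, A), (law, 23, 5, Dee, D), (x2, 22, 18, Lee, A), (x2, 22, 18, Lee, C), (x2, 22, 18, Lee, D), (x2, 22, 18, Lee, F), (x2, 22, 22, Ada, A), (x2, 22, 22, Ada, C), (x2, 22, 22, Ada, D), (x2, 22, 22, Ada, F), (x2, 22, 3, Uma, A), (x2, 22, 3, Uma, C), (x2, 22, 3, Uma, D), (x2, 22, 3, Uma, F), (x2, 22, 37, Pat, A), (x2, 22, 37, Pat, C), (x2, 22, 37, Pat, D), (x2, 22, 37, Pat, F), (x2, 22, 37, Quin, A), (x2, 22, 37, Quin, C), (x2, 22, 37, Quin, D), (x2, 22, 37, Quin, F)}
Apply σ_{room < 23}; surviving tuples: {(x2, 22, 18, Lee, A), (x2, 22, 18, Lee, C), (x2, 22, 18, Lee, D), (x2, 22, 18, Lee, F), (x2, 22, 22, Ada, A), (x2, 22, 22, Ada, C), (x2, 22, 22, Ada, D), (x2, 22, 22, Ada, F), (x2, 22, 3, Uma, A), (x2, 22, 3, Uma, C), (x2, 22, 3, Uma, D), (x2, 22, 3, Uma, F), (x2, 22, 37, Pat, A), (x2, 22, 37, Pat, C), (x2, 22, 37, Pat, D), (x2, 22, 37, Pat, F), (x2, 22, 37, Quin, A), (x2, 22, 37, Quin, C), (x2, 22, 37, Quin, D), (x2, 22, 37, Quin, F)}
π_{room, cid, sname} gives {(22, x2, Ada), (22, x2, Lee), (22, x2, Pat), (22, x2, Quin), (22, x2, Uma)} (15 duplicate(s) eliminated).

{(22, x2, Ada), (22, x2, Lee), (22, x2, Pat), (22, x2, Quin), (22, x2, Uma)}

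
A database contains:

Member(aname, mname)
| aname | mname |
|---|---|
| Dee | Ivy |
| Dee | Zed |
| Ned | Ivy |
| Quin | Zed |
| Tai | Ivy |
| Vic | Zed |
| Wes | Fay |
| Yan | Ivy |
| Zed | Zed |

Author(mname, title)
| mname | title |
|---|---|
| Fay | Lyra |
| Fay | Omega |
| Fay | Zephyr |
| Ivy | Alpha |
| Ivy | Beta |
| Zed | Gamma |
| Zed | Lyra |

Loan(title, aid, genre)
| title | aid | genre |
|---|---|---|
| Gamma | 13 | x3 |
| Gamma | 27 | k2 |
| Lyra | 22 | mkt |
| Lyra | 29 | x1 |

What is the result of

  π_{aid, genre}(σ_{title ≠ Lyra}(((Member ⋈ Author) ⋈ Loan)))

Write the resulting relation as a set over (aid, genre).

{(13, x3), (27, k2)}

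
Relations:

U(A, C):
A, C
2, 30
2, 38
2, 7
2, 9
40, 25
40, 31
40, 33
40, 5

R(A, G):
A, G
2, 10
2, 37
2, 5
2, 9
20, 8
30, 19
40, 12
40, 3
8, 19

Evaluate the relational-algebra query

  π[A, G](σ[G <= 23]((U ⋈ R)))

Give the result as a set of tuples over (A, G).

{(2, 10), (2, 5), (2, 9), (40, 12), (40, 3)}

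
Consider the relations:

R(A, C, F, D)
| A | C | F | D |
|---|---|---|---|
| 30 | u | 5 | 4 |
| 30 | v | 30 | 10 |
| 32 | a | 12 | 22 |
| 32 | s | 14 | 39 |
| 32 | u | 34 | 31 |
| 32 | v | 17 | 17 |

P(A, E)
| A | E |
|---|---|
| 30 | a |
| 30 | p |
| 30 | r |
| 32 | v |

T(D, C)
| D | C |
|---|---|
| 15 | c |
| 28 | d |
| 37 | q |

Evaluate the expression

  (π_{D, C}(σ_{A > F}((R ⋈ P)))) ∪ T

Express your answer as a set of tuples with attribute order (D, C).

{(15, c), (17, v), (22, a), (28, d), (37, q), (39, s), (4, u)}

R ⋈ P (natural join on A): {(30, u, 5, 4, a), (30, u, 5, 4, p), (30, u, 5, 4, r), (30, v, 30, 10, a), (30, v, 30, 10, p), (30, v, 30, 10, r), (32, a, 12, 22, v), (32, s, 14, 39, v), (32, u, 34, 31, v), (32, v, 17, 17, v)}
Selection A > F: {(30, u, 5, 4, a), (30, u, 5, 4, p), (30, u, 5, 4, r), (32, a, 12, 22, v), (32, s, 14, 39, v), (32, v, 17, 17, v)}
Projecting to D, C (2 duplicate(s) eliminated): {(17, v), (22, a), (39, s), (4, u)}
Taking the union: {(15, c), (17, v), (22, a), (28, d), (37, q), (39, s), (4, u)}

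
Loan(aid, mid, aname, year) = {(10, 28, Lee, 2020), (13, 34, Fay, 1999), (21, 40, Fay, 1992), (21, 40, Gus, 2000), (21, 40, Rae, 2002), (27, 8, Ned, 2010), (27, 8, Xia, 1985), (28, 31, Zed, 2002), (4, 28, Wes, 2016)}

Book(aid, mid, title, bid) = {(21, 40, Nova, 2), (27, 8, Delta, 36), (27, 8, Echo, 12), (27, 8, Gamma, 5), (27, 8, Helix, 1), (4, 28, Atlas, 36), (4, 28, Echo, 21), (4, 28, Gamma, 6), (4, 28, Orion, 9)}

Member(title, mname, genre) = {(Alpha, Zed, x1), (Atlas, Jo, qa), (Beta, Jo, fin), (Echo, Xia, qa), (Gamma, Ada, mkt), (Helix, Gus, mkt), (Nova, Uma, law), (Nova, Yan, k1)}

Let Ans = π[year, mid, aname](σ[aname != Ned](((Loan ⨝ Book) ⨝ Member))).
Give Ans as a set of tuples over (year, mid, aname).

{(1985, 8, Xia), (1992, 40, Fay), (2000, 40, Gus), (2002, 40, Rae), (2016, 28, Wes)}

Joining Loan and Book on aid, mid yields {(21, 40, Fay, 1992, Nova, 2), (21, 40, Gus, 2000, Nova, 2), (21, 40, Rae, 2002, Nova, 2), (27, 8, Ned, 2010, Delta, 36), (27, 8, Ned, 2010, Echo, 12), (27, 8, Ned, 2010, Gamma, 5), (27, 8, Ned, 2010, Helix, 1), (27, 8, Xia, 1985, Delta, 36), (27, 8, Xia, 1985, Echo, 12), (27, 8, Xia, 1985, Gamma, 5), (27, 8, Xia, 1985, Helix, 1), (4, 28, Wes, 2016, Atlas, 36), (4, 28, Wes, 2016, Echo, 21), (4, 28, Wes, 2016, Gamma, 6), (4, 28, Wes, 2016, Orion, 9)}.
Joining (Loan ⨝ Book) and Member on title yields {(21, 40, Fay, 1992, Nova, 2, Uma, law), (21, 40, Fay, 1992, Nova, 2, Yan, k1), (21, 40, Gus, 2000, Nova, 2, Uma, law), (21, 40, Gus, 2000, Nova, 2, Yan, k1), (21, 40, Rae, 2002, Nova, 2, Uma, law), (21, 40, Rae, 2002, Nova, 2, Yan, k1), (27, 8, Ned, 2010, Echo, 12, Xia, qa), (27, 8, Ned, 2010, Gamma, 5, Ada, mkt), (27, 8, Ned, 2010, Helix, 1, Gus, mkt), (27, 8, Xia, 1985, Echo, 12, Xia, qa), (27, 8, Xia, 1985, Gamma, 5, Ada, mkt), (27, 8, Xia, 1985, Helix, 1, Gus, mkt), (4, 28, Wes, 2016, Atlas, 36, Jo, qa), (4, 28, Wes, 2016, Echo, 21, Xia, qa), (4, 28, Wes, 2016, Gamma, 6, Ada, mkt)}.
Selection aname != Ned: {(21, 40, Fay, 1992, Nova, 2, Uma, law), (21, 40, Fay, 1992, Nova, 2, Yan, k1), (21, 40, Gus, 2000, Nova, 2, Uma, law), (21, 40, Gus, 2000, Nova, 2, Yan, k1), (21, 40, Rae, 2002, Nova, 2, Uma, law), (21, 40, Rae, 2002, Nova, 2, Yan, k1), (27, 8, Xia, 1985, Echo, 12, Xia, qa), (27, 8, Xia, 1985, Gamma, 5, Ada, mkt), (27, 8, Xia, 1985, Helix, 1, Gus, mkt), (4, 28, Wes, 2016, Atlas, 36, Jo, qa), (4, 28, Wes, 2016, Echo, 21, Xia, qa), (4, 28, Wes, 2016, Gamma, 6, Ada, mkt)}
Projecting to year, mid, aname (7 duplicate(s) eliminated): {(1985, 8, Xia), (1992, 40, Fay), (2000, 40, Gus), (2002, 40, Rae), (2016, 28, Wes)}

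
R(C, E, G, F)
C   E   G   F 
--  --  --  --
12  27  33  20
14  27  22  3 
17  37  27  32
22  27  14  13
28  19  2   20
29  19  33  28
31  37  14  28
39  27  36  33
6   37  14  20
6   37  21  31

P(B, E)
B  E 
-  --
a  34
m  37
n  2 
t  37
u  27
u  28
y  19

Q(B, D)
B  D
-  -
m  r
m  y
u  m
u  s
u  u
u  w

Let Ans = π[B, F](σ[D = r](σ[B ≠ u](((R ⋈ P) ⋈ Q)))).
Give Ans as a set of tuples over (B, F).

Natural join on E: {(12, 27, 33, 20, u), (14, 27, 22, 3, u), (17, 37, 27, 32, m), (17, 37, 27, 32, t), (22, 27, 14, 13, u), (28, 19, 2, 20, y), (29, 19, 33, 28, y), (31, 37, 14, 28, m), (31, 37, 14, 28, t), (39, 27, 36, 33, u), (6, 37, 14, 20, m), (6, 37, 14, 20, t), (6, 37, 21, 31, m), (6, 37, 21, 31, t)}
Natural join on B: {(12, 27, 33, 20, u, m), (12, 27, 33, 20, u, s), (12, 27, 33, 20, u, u), (12, 27, 33, 20, u, w), (14, 27, 22, 3, u, m), (14, 27, 22, 3, u, s), (14, 27, 22, 3, u, u), (14, 27, 22, 3, u, w), (17, 37, 27, 32, m, r), (17, 37, 27, 32, m, y), (22, 27, 14, 13, u, m), (22, 27, 14, 13, u, s), (22, 27, 14, 13, u, u), (22, 27, 14, 13, u, w), (31, 37, 14, 28, m, r), (31, 37, 14, 28, m, y), (39, 27, 36, 33, u, m), (39, 27, 36, 33, u, s), (39, 27, 36, 33, u, u), (39, 27, 36, 33, u, w), (6, 37, 14, 20, m, r), (6, 37, 14, 20, m, y), (6, 37, 21, 31, m, r), (6, 37, 21, 31, m, y)}
σ[B ≠ u]: keep tuples satisfying B ≠ u → {(17, 37, 27, 32, m, r), (17, 37, 27, 32, m, y), (31, 37, 14, 28, m, r), (31, 37, 14, 28, m, y), (6, 37, 14, 20, m, r), (6, 37, 14, 20, m, y), (6, 37, 21, 31, m, r), (6, 37, 21, 31, m, y)}
σ[D = r]: keep tuples satisfying D = r → {(17, 37, 27, 32, m, r), (31, 37, 14, 28, m, r), (6, 37, 14, 20, m, r), (6, 37, 21, 31, m, r)}
π_{B, F} gives {(m, 20), (m, 28), (m, 31), (m, 32)}.

{(m, 20), (m, 28), (m, 31), (m, 32)}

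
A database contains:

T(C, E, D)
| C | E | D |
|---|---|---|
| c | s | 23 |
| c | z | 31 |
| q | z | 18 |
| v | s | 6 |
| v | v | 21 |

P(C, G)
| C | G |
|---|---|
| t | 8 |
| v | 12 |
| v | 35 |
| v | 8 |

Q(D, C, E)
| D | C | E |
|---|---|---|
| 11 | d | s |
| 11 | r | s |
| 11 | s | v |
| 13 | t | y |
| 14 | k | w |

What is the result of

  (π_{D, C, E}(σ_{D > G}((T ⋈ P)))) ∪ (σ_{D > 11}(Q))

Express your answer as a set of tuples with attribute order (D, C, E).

{(13, t, y), (14, k, w), (21, v, v)}

Natural join on C: {(v, s, 6, 12), (v, s, 6, 35), (v, s, 6, 8), (v, v, 21, 12), (v, v, 21, 35), (v, v, 21, 8)}
σ[D > G]: keep tuples satisfying D > G → {(v, v, 21, 12), (v, v, 21, 8)}
Keep only column(s) D, C, E (1 duplicate(s) eliminated): {(21, v, v)}
σ[D > 11]: keep tuples satisfying D > 11 → {(13, t, y), (14, k, w)}
Set union of the two operands is {(13, t, y), (14, k, w), (21, v, v)}.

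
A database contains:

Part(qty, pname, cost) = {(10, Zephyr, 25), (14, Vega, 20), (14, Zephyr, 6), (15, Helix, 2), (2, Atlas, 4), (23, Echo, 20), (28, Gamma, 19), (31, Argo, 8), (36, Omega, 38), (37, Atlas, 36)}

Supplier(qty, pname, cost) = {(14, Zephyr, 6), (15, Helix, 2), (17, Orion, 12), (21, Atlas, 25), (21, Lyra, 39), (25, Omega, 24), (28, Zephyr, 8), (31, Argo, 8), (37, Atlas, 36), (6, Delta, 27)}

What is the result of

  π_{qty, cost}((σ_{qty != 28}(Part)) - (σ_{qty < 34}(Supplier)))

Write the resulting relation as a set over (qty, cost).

{(10, 25), (14, 20), (2, 4), (23, 20), (36, 38), (37, 36)}

Filtering on qty != 28 leaves {(10, Zephyr, 25), (14, Vega, 20), (14, Zephyr, 6), (15, Helix, 2), (2, Atlas, 4), (23, Echo, 20), (31, Argo, 8), (36, Omega, 38), (37, Atlas, 36)}.
Filtering on qty < 34 leaves {(14, Zephyr, 6), (15, Helix, 2), (17, Orion, 12), (21, Atlas, 25), (21, Lyra, 39), (25, Omega, 24), (28, Zephyr, 8), (31, Argo, 8), (6, Delta, 27)}.
Difference: {(10, Zephyr, 25), (14, Vega, 20), (14, Zephyr, 6), (15, Helix, 2), (2, Atlas, 4), (23, Echo, 20), (31, Argo, 8), (36, Omega, 38), (37, Atlas, 36)} with {(14, Zephyr, 6), (15, Helix, 2), (17, Orion, 12), (21, Atlas, 25), (21, Lyra, 39), (25, Omega, 24), (28, Zephyr, 8), (31, Argo, 8), (6, Delta, 27)} → {(10, Zephyr, 25), (14, Vega, 20), (2, Atlas, 4), (23, Echo, 20), (36, Omega, 38), (37, Atlas, 36)}
π[qty, cost]: project onto (qty, cost) → {(10, 25), (14, 20), (2, 4), (23, 20), (36, 38), (37, 36)}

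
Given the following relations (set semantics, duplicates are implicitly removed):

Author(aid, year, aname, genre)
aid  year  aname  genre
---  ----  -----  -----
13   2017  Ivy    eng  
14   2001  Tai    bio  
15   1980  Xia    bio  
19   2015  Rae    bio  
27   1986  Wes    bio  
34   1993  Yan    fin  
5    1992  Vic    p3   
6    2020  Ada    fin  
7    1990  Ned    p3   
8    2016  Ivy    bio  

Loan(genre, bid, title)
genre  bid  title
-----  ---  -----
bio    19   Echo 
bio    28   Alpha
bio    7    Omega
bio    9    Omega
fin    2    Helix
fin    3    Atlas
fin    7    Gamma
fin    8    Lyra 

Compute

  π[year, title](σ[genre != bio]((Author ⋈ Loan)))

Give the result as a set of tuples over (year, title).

{(1993, Atlas), (1993, Gamma), (1993, Helix), (1993, Lyra), (2020, Atlas), (2020, Gamma), (2020, Helix), (2020, Lyra)}

Natural join on genre: {(14, 2001, Tai, bio, 19, Echo), (14, 2001, Tai, bio, 28, Alpha), (14, 2001, Tai, bio, 7, Omega), (14, 2001, Tai, bio, 9, Omega), (15, 1980, Xia, bio, 19, Echo), (15, 1980, Xia, bio, 28, Alpha), (15, 1980, Xia, bio, 7, Omega), (15, 1980, Xia, bio, 9, Omega), (19, 2015, Rae, bio, 19, Echo), (19, 2015, Rae, bio, 28, Alpha), (19, 2015, Rae, bio, 7, Omega), (19, 2015, Rae, bio, 9, Omega), (27, 1986, Wes, bio, 19, Echo), (27, 1986, Wes, bio, 28, Alpha), (27, 1986, Wes, bio, 7, Omega), (27, 1986, Wes, bio, 9, Omega), (34, 1993, Yan, fin, 2, Helix), (34, 1993, Yan, fin, 3, Atlas), (34, 1993, Yan, fin, 7, Gamma), (34, 1993, Yan, fin, 8, Lyra), (6, 2020, Ada, fin, 2, Helix), (6, 2020, Ada, fin, 3, Atlas), (6, 2020, Ada, fin, 7, Gamma), (6, 2020, Ada, fin, 8, Lyra), (8, 2016, Ivy, bio, 19, Echo), (8, 2016, Ivy, bio, 28, Alpha), (8, 2016, Ivy, bio, 7, Omega), (8, 2016, Ivy, bio, 9, Omega)}
Selection genre != bio: {(34, 1993, Yan, fin, 2, Helix), (34, 1993, Yan, fin, 3, Atlas), (34, 1993, Yan, fin, 7, Gamma), (34, 1993, Yan, fin, 8, Lyra), (6, 2020, Ada, fin, 2, Helix), (6, 2020, Ada, fin, 3, Atlas), (6, 2020, Ada, fin, 7, Gamma), (6, 2020, Ada, fin, 8, Lyra)}
Projecting to year, title: {(1993, Atlas), (1993, Gamma), (1993, Helix), (1993, Lyra), (2020, Atlas), (2020, Gamma), (2020, Helix), (2020, Lyra)}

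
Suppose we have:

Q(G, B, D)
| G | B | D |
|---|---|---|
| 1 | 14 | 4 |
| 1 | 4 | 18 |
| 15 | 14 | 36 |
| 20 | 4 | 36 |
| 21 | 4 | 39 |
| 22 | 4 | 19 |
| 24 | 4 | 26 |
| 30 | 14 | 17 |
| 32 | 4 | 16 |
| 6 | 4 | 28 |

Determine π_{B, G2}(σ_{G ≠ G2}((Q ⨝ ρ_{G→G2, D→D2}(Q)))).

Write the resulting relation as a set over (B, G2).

ρ[G→G2, D→D2]: schema becomes (G2, B, D2); tuples unchanged.
Natural join on B: {(1, 14, 4, 1, 4), (1, 14, 4, 15, 36), (1, 14, 4, 30, 17), (1, 4, 18, 1, 18), (1, 4, 18, 20, 36), (1, 4, 18, 21, 39), (1, 4, 18, 22, 19), (1, 4, 18, 24, 26), (1, 4, 18, 32, 16), (1, 4, 18, 6, 28), (15, 14, 36, 1, 4), (15, 14, 36, 15, 36), (15, 14, 36, 30, 17), (20, 4, 36, 1, 18), (20, 4, 36, 20, 36), (20, 4, 36, 21, 39), (20, 4, 36, 22, 19), (20, 4, 36, 24, 26), (20, 4, 36, 32, 16), (20, 4, 36, 6, 28), (21, 4, 39, 1, 18), (21, 4, 39, 20, 36), (21, 4, 39, 21, 39), (21, 4, 39, 22, 19), (21, 4, 39, 24, 26), (21, 4, 39, 32, 16), (21, 4, 39, 6, 28), (22, 4, 19, 1, 18), (22, 4, 19, 20, 36), (22, 4, 19, 21, 39), (22, 4, 19, 22, 19), (22, 4, 19, 24, 26), (22, 4, 19, 32, 16), (22, 4, 19, 6, 28), (24, 4, 26, 1, 18), (24, 4, 26, 20, 36), (24, 4, 26, 21, 39), (24, 4, 26, 22, 19), (24, 4, 26, 24, 26), (24, 4, 26, 32, 16), (24, 4, 26, 6, 28), (30, 14, 17, 1, 4), (30, 14, 17, 15, 36), (30, 14, 17, 30, 17), (32, 4, 16, 1, 18), (32, 4, 16, 20, 36), (32, 4, 16, 21, 39), (32, 4, 16, 22, 19), (32, 4, 16, 24, 26), (32, 4, 16, 32, 16), (32, 4, 16, 6, 28), (6, 4, 28, 1, 18), (6, 4, 28, 20, 36), (6, 4, 28, 21, 39), (6, 4, 28, 22, 19), (6, 4, 28, 24, 26), (6, 4, 28, 32, 16), (6, 4, 28, 6, 28)}
Selection G ≠ G2: {(1, 14, 4, 15, 36), (1, 14, 4, 30, 17), (1, 4, 18, 20, 36), (1, 4, 18, 21, 39), (1, 4, 18, 22, 19), (1, 4, 18, 24, 26), (1, 4, 18, 32, 16), (1, 4, 18, 6, 28), (15, 14, 36, 1, 4), (15, 14, 36, 30, 17), (20, 4, 36, 1, 18), (20, 4, 36, 21, 39), (20, 4, 36, 22, 19), (20, 4, 36, 24, 26), (20, 4, 36, 32, 16), (20, 4, 36, 6, 28), (21, 4, 39, 1, 18), (21, 4, 39, 20, 36), (21, 4, 39, 22, 19), (21, 4, 39, 24, 26), (21, 4, 39, 32, 16), (21, 4, 39, 6, 28), (22, 4, 19, 1, 18), (22, 4, 19, 20, 36), (22, 4, 19, 21, 39), (22, 4, 19, 24, 26), (22, 4, 19, 32, 16), (22, 4, 19, 6, 28), (24, 4, 26, 1, 18), (24, 4, 26, 20, 36), (24, 4, 26, 21, 39), (24, 4, 26, 22, 19), (24, 4, 26, 32, 16), (24, 4, 26, 6, 28), (30, 14, 17, 1, 4), (30, 14, 17, 15, 36), (32, 4, 16, 1, 18), (32, 4, 16, 20, 36), (32, 4, 16, 21, 39), (32, 4, 16, 22, 19), (32, 4, 16, 24, 26), (32, 4, 16, 6, 28), (6, 4, 28, 1, 18), (6, 4, 28, 20, 36), (6, 4, 28, 21, 39), (6, 4, 28, 22, 19), (6, 4, 28, 24, 26), (6, 4, 28, 32, 16)}
π[B, G2]: project onto (B, G2) (38 duplicate(s) eliminated) → {(14, 1), (14, 15), (14, 30), (4, 1), (4, 20), (4, 21), (4, 22), (4, 24), (4, 32), (4, 6)}

{(14, 1), (14, 15), (14, 30), (4, 1), (4, 20), (4, 21), (4, 22), (4, 24), (4, 32), (4, 6)}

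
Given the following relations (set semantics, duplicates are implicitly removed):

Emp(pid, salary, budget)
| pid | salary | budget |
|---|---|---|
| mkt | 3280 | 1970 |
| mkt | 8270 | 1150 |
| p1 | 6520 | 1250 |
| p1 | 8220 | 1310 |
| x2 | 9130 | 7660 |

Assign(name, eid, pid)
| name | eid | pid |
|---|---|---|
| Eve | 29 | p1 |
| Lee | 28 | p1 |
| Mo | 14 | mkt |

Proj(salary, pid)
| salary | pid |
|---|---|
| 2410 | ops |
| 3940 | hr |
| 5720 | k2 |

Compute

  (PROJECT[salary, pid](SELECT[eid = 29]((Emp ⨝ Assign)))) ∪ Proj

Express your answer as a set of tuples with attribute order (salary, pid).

Natural join on pid: {(mkt, 3280, 1970, Mo, 14), (mkt, 8270, 1150, Mo, 14), (p1, 6520, 1250, Eve, 29), (p1, 6520, 1250, Lee, 28), (p1, 8220, 1310, Eve, 29), (p1, 8220, 1310, Lee, 28)}
Selection eid = 29: {(p1, 6520, 1250, Eve, 29), (p1, 8220, 1310, Eve, 29)}
π[salary, pid]: project onto (salary, pid) → {(6520, p1), (8220, p1)}
Set union of the two operands is {(2410, ops), (3940, hr), (5720, k2), (6520, p1), (8220, p1)}.

{(2410, ops), (3940, hr), (5720, k2), (6520, p1), (8220, p1)}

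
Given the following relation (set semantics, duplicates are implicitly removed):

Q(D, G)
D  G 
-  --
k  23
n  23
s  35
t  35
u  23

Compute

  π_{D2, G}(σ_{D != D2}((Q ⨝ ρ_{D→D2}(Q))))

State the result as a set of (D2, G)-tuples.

{(k, 23), (n, 23), (s, 35), (t, 35), (u, 23)}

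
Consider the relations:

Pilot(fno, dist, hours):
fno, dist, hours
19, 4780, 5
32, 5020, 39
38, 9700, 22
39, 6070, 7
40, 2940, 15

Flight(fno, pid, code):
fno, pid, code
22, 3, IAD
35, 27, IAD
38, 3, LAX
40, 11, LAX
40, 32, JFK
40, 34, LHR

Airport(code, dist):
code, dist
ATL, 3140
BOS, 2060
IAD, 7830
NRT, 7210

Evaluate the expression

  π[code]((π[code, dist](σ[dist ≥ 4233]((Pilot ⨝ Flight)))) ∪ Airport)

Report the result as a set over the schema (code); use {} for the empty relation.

{ATL, BOS, IAD, LAX, NRT}

Natural join on fno: {(38, 9700, 22, 3, LAX), (40, 2940, 15, 11, LAX), (40, 2940, 15, 32, JFK), (40, 2940, 15, 34, LHR)}
Filtering on dist ≥ 4233 leaves {(38, 9700, 22, 3, LAX)}.
π[code, dist]: project onto (code, dist) → {(LAX, 9700)}
Taking the union: {(ATL, 3140), (BOS, 2060), (IAD, 7830), (LAX, 9700), (NRT, 7210)}
π[code]: project onto (code) → {ATL, BOS, IAD, LAX, NRT}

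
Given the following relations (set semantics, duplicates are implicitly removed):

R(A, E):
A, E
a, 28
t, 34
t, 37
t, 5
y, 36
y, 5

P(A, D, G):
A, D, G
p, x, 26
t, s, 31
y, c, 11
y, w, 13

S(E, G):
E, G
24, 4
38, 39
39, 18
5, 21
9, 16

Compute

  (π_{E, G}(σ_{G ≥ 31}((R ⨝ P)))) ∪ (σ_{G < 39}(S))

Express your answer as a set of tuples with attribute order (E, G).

R ⋈ P (natural join on A): {(t, 34, s, 31), (t, 37, s, 31), (t, 5, s, 31), (y, 36, c, 11), (y, 36, w, 13), (y, 5, c, 11), (y, 5, w, 13)}
Apply σ_{G ≥ 31}; surviving tuples: {(t, 34, s, 31), (t, 37, s, 31), (t, 5, s, 31)}
Keep only column(s) E, G: {(34, 31), (37, 31), (5, 31)}
Apply σ_{G < 39}; surviving tuples: {(24, 4), (39, 18), (5, 21), (9, 16)}
Set union of the two operands is {(24, 4), (34, 31), (37, 31), (39, 18), (5, 21), (5, 31), (9, 16)}.

{(24, 4), (34, 31), (37, 31), (39, 18), (5, 21), (5, 31), (9, 16)}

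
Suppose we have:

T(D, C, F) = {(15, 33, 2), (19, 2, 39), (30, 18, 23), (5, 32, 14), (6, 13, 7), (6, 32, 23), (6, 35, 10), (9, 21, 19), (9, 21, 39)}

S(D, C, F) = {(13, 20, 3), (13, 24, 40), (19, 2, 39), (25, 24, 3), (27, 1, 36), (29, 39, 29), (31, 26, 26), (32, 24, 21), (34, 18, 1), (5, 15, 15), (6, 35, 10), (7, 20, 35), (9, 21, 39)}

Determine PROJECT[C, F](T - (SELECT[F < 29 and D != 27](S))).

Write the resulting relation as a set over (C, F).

{(13, 7), (18, 23), (2, 39), (21, 19), (21, 39), (32, 14), (32, 23), (33, 2)}

Filtering on F < 29 and D != 27 leaves {(13, 20, 3), (25, 24, 3), (31, 26, 26), (32, 24, 21), (34, 18, 1), (5, 15, 15), (6, 35, 10)}.
Set difference of the two operands is {(15, 33, 2), (19, 2, 39), (30, 18, 23), (5, 32, 14), (6, 13, 7), (6, 32, 23), (9, 21, 19), (9, 21, 39)}.
π_{C, F} gives {(13, 7), (18, 23), (2, 39), (21, 19), (21, 39), (32, 14), (32, 23), (33, 2)}.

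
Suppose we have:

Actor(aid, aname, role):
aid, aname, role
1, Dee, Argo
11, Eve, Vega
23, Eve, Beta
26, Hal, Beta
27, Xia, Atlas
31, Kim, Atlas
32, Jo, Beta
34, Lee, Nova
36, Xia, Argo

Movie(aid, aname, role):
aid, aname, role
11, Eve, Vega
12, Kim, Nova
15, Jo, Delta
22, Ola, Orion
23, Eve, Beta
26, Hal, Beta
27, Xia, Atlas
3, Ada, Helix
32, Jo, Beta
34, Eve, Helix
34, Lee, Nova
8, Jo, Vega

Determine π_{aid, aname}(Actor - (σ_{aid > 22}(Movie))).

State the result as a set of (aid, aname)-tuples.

Selection aid > 22: {(23, Eve, Beta), (26, Hal, Beta), (27, Xia, Atlas), (32, Jo, Beta), (34, Eve, Helix), (34, Lee, Nova)}
Set difference of the two operands is {(1, Dee, Argo), (11, Eve, Vega), (31, Kim, Atlas), (36, Xia, Argo)}.
Keep only column(s) aid, aname: {(1, Dee), (11, Eve), (31, Kim), (36, Xia)}

{(1, Dee), (11, Eve), (31, Kim), (36, Xia)}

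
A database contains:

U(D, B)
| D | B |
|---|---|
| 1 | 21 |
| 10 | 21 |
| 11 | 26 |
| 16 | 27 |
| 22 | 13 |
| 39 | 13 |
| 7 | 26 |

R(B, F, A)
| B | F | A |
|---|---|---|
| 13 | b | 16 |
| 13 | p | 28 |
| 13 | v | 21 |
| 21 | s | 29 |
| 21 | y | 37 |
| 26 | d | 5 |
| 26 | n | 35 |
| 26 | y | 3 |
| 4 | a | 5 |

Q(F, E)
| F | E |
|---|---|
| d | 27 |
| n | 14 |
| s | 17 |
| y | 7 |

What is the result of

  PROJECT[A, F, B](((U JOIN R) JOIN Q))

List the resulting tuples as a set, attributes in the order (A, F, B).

{(29, s, 21), (3, y, 26), (35, n, 26), (37, y, 21), (5, d, 26)}

Natural join on B: {(1, 21, s, 29), (1, 21, y, 37), (10, 21, s, 29), (10, 21, y, 37), (11, 26, d, 5), (11, 26, n, 35), (11, 26, y, 3), (22, 13, b, 16), (22, 13, p, 28), (22, 13, v, 21), (39, 13, b, 16), (39, 13, p, 28), (39, 13, v, 21), (7, 26, d, 5), (7, 26, n, 35), (7, 26, y, 3)}
Natural join on F: {(1, 21, s, 29, 17), (1, 21, y, 37, 7), (10, 21, s, 29, 17), (10, 21, y, 37, 7), (11, 26, d, 5, 27), (11, 26, n, 35, 14), (11, 26, y, 3, 7), (7, 26, d, 5, 27), (7, 26, n, 35, 14), (7, 26, y, 3, 7)}
π[A, F, B]: project onto (A, F, B) (5 duplicate(s) eliminated) → {(29, s, 21), (3, y, 26), (35, n, 26), (37, y, 21), (5, d, 26)}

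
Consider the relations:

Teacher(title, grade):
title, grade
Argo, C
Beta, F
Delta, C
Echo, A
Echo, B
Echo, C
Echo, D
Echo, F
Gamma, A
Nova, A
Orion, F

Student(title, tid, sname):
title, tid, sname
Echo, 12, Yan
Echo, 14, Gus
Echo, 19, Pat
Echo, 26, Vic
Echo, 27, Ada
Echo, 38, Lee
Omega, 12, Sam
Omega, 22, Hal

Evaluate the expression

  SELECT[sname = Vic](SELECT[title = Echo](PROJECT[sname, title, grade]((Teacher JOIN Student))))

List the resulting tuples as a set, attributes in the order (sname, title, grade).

{(Vic, Echo, A), (Vic, Echo, B), (Vic, Echo, C), (Vic, Echo, D), (Vic, Echo, F)}

Teacher ⋈ Student (natural join on title): {(Echo, A, 12, Yan), (Echo, A, 14, Gus), (Echo, A, 19, Pat), (Echo, A, 26, Vic), (Echo, A, 27, Ada), (Echo, A, 38, Lee), (Echo, B, 12, Yan), (Echo, B, 14, Gus), (Echo, B, 19, Pat), (Echo, B, 26, Vic), (Echo, B, 27, Ada), (Echo, B, 38, Lee), (Echo, C, 12, Yan), (Echo, C, 14, Gus), (Echo, C, 19, Pat), (Echo, C, 26, Vic), (Echo, C, 27, Ada), (Echo, C, 38, Lee), (Echo, D, 12, Yan), (Echo, D, 14, Gus), (Echo, D, 19, Pat), (Echo, D, 26, Vic), (Echo, D, 27, Ada), (Echo, D, 38, Lee), (Echo, F, 12, Yan), (Echo, F, 14, Gus), (Echo, F, 19, Pat), (Echo, F, 26, Vic), (Echo, F, 27, Ada), (Echo, F, 38, Lee)}
Keep only column(s) sname, title, grade: {(Ada, Echo, A), (Ada, Echo, B), (Ada, Echo, C), (Ada, Echo, D), (Ada, Echo, F), (Gus, Echo, A), (Gus, Echo, B), (Gus, Echo, C), (Gus, Echo, D), (Gus, Echo, F), (Lee, Echo, A), (Lee, Echo, B), (Lee, Echo, C), (Lee, Echo, D), (Lee, Echo, F), (Pat, Echo, A), (Pat, Echo, B), (Pat, Echo, C), (Pat, Echo, D), (Pat, Echo, F), (Vic, Echo, A), (Vic, Echo, B), (Vic, Echo, C), (Vic, Echo, D), (Vic, Echo, F), (Yan, Echo, A), (Yan, Echo, B), (Yan, Echo, C), (Yan, Echo, D), (Yan, Echo, F)}
σ[title = Echo]: keep tuples satisfying title = Echo → {(Ada, Echo, A), (Ada, Echo, B), (Ada, Echo, C), (Ada, Echo, D), (Ada, Echo, F), (Gus, Echo, A), (Gus, Echo, B), (Gus, Echo, C), (Gus, Echo, D), (Gus, Echo, F), (Lee, Echo, A), (Lee, Echo, B), (Lee, Echo, C), (Lee, Echo, D), (Lee, Echo, F), (Pat, Echo, A), (Pat, Echo, B), (Pat, Echo, C), (Pat, Echo, D), (Pat, Echo, F), (Vic, Echo, A), (Vic, Echo, B), (Vic, Echo, C), (Vic, Echo, D), (Vic, Echo, F), (Yan, Echo, A), (Yan, Echo, B), (Yan, Echo, C), (Yan, Echo, D), (Yan, Echo, F)}
σ[sname = Vic]: keep tuples satisfying sname = Vic → {(Vic, Echo, A), (Vic, Echo, B), (Vic, Echo, C), (Vic, Echo, D), (Vic, Echo, F)}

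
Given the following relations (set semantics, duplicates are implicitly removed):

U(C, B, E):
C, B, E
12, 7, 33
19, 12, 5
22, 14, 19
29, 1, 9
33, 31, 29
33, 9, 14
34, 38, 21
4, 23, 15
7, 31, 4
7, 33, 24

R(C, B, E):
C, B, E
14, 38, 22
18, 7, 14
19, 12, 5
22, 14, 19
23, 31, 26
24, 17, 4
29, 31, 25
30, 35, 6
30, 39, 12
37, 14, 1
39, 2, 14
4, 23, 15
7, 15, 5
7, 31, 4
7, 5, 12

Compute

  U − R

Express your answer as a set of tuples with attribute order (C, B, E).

Set difference of the two operands is {(12, 7, 33), (29, 1, 9), (33, 31, 29), (33, 9, 14), (34, 38, 21), (7, 33, 24)}.

{(12, 7, 33), (29, 1, 9), (33, 31, 29), (33, 9, 14), (34, 38, 21), (7, 33, 24)}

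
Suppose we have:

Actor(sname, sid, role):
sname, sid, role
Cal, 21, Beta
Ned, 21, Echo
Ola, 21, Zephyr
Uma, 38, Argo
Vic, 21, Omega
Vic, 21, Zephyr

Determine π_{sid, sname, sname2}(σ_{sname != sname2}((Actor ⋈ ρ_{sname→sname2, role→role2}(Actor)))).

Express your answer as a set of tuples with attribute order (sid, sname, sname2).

{(21, Cal, Ned), (21, Cal, Ola), (21, Cal, Vic), (21, Ned, Cal), (21, Ned, Ola), (21, Ned, Vic), (21, Ola, Cal), (21, Ola, Ned), (21, Ola, Vic), (21, Vic, Cal), (21, Vic, Ned), (21, Vic, Ola)}

ρ[sname→sname2, role→role2]: schema becomes (sname2, sid, role2); tuples unchanged.
Natural join on sid: {(Cal, 21, Beta, Cal, Beta), (Cal, 21, Beta, Ned, Echo), (Cal, 21, Beta, Ola, Zephyr), (Cal, 21, Beta, Vic, Omega), (Cal, 21, Beta, Vic, Zephyr), (Ned, 21, Echo, Cal, Beta), (Ned, 21, Echo, Ned, Echo), (Ned, 21, Echo, Ola, Zephyr), (Ned, 21, Echo, Vic, Omega), (Ned, 21, Echo, Vic, Zephyr), (Ola, 21, Zephyr, Cal, Beta), (Ola, 21, Zephyr, Ned, Echo), (Ola, 21, Zephyr, Ola, Zephyr), (Ola, 21, Zephyr, Vic, Omega), (Ola, 21, Zephyr, Vic, Zephyr), (Uma, 38, Argo, Uma, Argo), (Vic, 21, Omega, Cal, Beta), (Vic, 21, Omega, Ned, Echo), (Vic, 21, Omega, Ola, Zephyr), (Vic, 21, Omega, Vic, Omega), (Vic, 21, Omega, Vic, Zephyr), (Vic, 21, Zephyr, Cal, Beta), (Vic, 21, Zephyr, Ned, Echo), (Vic, 21, Zephyr, Ola, Zephyr), (Vic, 21, Zephyr, Vic, Omega), (Vic, 21, Zephyr, Vic, Zephyr)}
Selection sname != sname2: {(Cal, 21, Beta, Ned, Echo), (Cal, 21, Beta, Ola, Zephyr), (Cal, 21, Beta, Vic, Omega), (Cal, 21, Beta, Vic, Zephyr), (Ned, 21, Echo, Cal, Beta), (Ned, 21, Echo, Ola, Zephyr), (Ned, 21, Echo, Vic, Omega), (Ned, 21, Echo, Vic, Zephyr), (Ola, 21, Zephyr, Cal, Beta), (Ola, 21, Zephyr, Ned, Echo), (Ola, 21, Zephyr, Vic, Omega), (Ola, 21, Zephyr, Vic, Zephyr), (Vic, 21, Omega, Cal, Beta), (Vic, 21, Omega, Ned, Echo), (Vic, 21, Omega, Ola, Zephyr), (Vic, 21, Zephyr, Cal, Beta), (Vic, 21, Zephyr, Ned, Echo), (Vic, 21, Zephyr, Ola, Zephyr)}
Keep only column(s) sid, sname, sname2 (6 duplicate(s) eliminated): {(21, Cal, Ned), (21, Cal, Ola), (21, Cal, Vic), (21, Ned, Cal), (21, Ned, Ola), (21, Ned, Vic), (21, Ola, Cal), (21, Ola, Ned), (21, Ola, Vic), (21, Vic, Cal), (21, Vic, Ned), (21, Vic, Ola)}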